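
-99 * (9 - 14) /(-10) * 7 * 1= -693 /2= -346.50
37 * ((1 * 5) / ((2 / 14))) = 1295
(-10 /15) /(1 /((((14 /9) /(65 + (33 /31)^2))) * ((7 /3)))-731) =47089 /50346120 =0.00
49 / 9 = 5.44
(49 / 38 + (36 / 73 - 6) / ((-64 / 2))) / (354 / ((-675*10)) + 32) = 36489375 / 797602672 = 0.05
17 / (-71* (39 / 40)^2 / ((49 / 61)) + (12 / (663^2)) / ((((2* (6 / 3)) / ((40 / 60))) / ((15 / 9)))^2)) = -15818154206400 / 78182257752713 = -0.20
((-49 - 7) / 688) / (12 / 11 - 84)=77 / 78432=0.00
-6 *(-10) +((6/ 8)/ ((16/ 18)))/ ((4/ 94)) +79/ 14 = 38291/ 448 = 85.47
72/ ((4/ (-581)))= -10458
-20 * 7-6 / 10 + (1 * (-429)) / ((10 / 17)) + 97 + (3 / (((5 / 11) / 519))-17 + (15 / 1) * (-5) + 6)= 5133 / 2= 2566.50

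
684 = 684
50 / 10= 5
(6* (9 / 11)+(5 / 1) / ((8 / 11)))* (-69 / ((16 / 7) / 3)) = -1502613 / 1408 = -1067.20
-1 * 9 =-9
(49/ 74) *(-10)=-245/ 37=-6.62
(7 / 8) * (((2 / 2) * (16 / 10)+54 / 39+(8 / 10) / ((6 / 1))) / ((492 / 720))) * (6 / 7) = 1824 / 533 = 3.42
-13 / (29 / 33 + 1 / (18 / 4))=-1287 / 109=-11.81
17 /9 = 1.89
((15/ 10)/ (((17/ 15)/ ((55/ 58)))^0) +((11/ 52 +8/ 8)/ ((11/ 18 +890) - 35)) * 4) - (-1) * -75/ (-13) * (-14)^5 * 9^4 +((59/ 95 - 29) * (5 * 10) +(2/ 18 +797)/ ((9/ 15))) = -4181843376642555649/ 205418538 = -20357672765.85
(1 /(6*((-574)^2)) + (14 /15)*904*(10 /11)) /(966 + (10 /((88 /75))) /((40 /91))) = 66717572140 /85710792699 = 0.78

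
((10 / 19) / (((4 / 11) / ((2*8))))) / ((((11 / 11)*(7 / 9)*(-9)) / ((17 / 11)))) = -680 / 133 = -5.11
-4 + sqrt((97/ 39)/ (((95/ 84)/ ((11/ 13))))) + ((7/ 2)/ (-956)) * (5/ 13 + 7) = -12512/ 3107 + 2 * sqrt(709555)/ 1235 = -2.66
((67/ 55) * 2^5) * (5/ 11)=2144/ 121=17.72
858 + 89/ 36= 30977/ 36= 860.47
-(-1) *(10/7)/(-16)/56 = -5/3136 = -0.00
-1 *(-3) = 3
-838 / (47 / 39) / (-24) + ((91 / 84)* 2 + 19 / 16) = 72931 / 2256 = 32.33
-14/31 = -0.45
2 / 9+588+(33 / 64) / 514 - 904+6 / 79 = -7383944281 / 23389056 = -315.70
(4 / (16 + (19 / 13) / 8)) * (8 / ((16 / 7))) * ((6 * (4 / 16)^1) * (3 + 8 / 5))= 16744 / 2805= 5.97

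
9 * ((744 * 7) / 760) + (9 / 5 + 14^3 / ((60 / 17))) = 239668 / 285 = 840.94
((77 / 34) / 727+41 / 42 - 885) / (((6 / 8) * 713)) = -917751388 / 555153921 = -1.65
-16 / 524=-4 / 131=-0.03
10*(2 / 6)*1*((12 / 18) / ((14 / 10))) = 100 / 63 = 1.59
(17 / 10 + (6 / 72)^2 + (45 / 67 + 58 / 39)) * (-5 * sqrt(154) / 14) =-2424299 * sqrt(154) / 1755936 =-17.13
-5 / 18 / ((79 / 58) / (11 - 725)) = 34510 / 237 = 145.61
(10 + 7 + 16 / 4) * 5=105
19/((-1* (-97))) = 19/97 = 0.20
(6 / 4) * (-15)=-45 / 2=-22.50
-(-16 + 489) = -473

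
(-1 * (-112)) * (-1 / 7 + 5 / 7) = 64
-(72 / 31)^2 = -5184 / 961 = -5.39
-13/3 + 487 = 1448/3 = 482.67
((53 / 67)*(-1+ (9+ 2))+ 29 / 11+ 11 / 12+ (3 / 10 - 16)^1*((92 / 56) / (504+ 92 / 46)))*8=7065253 / 77385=91.30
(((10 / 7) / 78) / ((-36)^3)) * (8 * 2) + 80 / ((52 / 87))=106550635 / 796068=133.85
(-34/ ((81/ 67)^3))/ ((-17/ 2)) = 1203052/ 531441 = 2.26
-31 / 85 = -0.36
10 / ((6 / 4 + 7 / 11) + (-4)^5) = -220 / 22481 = -0.01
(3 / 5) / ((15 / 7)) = 7 / 25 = 0.28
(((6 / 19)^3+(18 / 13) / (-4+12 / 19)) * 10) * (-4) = 5415165 / 356668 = 15.18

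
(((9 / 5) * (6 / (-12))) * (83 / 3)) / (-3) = 8.30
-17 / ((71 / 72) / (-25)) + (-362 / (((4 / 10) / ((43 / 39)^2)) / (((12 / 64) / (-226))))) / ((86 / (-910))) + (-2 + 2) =4218630625 / 10012704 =421.33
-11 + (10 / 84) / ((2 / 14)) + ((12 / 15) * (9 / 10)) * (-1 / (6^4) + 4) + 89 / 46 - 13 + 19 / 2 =-366491 / 41400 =-8.85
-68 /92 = -0.74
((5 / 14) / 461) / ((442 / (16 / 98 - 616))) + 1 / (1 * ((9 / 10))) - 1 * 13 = -3739474061 / 314506647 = -11.89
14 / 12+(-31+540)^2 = 1554493 / 6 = 259082.17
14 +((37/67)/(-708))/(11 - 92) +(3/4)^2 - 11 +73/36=85918603/15369264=5.59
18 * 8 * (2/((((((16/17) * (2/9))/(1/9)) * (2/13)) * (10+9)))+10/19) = 4869/38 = 128.13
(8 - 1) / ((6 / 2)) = 7 / 3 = 2.33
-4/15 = -0.27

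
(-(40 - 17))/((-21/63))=69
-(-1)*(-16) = -16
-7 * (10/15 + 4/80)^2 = -12943/3600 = -3.60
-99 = -99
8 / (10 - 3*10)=-2 / 5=-0.40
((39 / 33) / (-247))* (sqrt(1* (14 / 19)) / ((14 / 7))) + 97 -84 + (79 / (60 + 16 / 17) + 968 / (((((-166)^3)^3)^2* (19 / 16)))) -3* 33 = -29832606332498040034760492020583269551360917 / 352199698705092355543535488625166857603072 -sqrt(266) / 7942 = -84.71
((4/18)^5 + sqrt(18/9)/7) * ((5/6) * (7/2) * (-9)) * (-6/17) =560/111537 + 45 * sqrt(2)/34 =1.88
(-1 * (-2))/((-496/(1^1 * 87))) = -87/248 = -0.35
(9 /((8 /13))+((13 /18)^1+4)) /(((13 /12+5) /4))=2786 /219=12.72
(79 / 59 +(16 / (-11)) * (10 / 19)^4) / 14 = 103808949 / 1184096606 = 0.09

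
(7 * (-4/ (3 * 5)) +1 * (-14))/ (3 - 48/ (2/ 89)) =238/ 31995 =0.01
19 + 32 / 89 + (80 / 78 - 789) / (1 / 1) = -2667862 / 3471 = -768.61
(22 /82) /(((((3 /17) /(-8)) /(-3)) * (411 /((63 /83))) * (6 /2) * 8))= 1309 /466211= 0.00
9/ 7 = 1.29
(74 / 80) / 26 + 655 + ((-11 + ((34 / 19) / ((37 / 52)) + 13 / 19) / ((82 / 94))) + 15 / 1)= 19865128851 / 29975920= 662.70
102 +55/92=102.60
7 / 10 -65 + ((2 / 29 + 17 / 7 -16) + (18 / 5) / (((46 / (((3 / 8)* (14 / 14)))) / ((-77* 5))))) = -16640573 / 186760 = -89.10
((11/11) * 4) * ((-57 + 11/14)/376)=-787/1316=-0.60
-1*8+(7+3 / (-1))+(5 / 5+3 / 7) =-18 / 7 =-2.57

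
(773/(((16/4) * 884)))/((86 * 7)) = 773/2128672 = 0.00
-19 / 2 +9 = -1 / 2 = -0.50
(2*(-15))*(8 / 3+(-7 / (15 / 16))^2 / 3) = -637.51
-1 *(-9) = 9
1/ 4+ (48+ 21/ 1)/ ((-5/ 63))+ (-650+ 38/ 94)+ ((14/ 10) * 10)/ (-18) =-12855169/ 8460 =-1519.52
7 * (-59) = -413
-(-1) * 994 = 994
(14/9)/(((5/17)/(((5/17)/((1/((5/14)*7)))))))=35/9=3.89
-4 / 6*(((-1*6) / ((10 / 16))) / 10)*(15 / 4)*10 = 24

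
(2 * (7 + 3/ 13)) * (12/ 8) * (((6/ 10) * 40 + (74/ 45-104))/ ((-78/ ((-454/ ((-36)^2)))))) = -18809447/ 2464020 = -7.63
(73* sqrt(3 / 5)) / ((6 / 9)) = 219* sqrt(15) / 10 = 84.82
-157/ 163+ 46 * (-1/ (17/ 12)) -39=-200714/ 2771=-72.43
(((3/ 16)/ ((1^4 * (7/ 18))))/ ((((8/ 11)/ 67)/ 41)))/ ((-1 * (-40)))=815859/ 17920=45.53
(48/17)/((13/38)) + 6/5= 10446/1105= 9.45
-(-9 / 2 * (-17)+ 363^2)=-263691 / 2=-131845.50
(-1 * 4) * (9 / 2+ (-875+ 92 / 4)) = 3390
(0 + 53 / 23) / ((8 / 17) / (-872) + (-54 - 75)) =-0.02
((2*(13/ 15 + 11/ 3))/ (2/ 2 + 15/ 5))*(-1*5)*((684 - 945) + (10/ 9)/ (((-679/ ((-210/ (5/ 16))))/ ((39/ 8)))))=843098/ 291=2897.24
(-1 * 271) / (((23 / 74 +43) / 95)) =-381026 / 641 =-594.42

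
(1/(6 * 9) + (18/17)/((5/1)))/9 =1057/41310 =0.03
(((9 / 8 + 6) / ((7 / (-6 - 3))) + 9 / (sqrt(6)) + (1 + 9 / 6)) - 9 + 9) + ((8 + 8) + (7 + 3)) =3*sqrt(6) / 2 + 1083 / 56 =23.01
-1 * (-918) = 918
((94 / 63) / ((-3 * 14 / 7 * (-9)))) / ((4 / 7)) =47 / 972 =0.05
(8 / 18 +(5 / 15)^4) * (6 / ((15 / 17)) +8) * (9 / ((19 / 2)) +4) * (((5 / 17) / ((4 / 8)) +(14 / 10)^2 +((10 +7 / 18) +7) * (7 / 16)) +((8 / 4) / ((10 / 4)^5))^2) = 31244818498442113 / 91979296875000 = 339.69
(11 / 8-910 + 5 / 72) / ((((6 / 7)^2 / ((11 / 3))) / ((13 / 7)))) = -8420.96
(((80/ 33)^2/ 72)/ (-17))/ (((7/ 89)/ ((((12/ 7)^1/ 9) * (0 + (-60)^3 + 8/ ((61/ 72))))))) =416928972800/ 166006071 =2511.53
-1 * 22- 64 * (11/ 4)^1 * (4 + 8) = -2134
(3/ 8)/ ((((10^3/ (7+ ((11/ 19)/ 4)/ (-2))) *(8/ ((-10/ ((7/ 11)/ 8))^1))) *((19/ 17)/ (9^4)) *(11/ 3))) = -1057036149/ 16172800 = -65.36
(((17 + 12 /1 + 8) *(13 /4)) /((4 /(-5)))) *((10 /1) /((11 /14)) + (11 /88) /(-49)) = -131959945 /68992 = -1912.68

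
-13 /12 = -1.08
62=62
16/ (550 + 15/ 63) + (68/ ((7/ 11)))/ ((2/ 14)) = 8643476/ 11555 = 748.03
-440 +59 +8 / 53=-20185 / 53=-380.85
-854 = -854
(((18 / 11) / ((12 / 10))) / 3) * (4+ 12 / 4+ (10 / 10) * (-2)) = 25 / 11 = 2.27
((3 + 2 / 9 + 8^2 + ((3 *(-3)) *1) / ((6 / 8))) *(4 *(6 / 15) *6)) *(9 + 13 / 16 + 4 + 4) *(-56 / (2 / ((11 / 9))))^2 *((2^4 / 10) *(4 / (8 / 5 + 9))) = 28665624064 / 4293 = 6677294.21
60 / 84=5 / 7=0.71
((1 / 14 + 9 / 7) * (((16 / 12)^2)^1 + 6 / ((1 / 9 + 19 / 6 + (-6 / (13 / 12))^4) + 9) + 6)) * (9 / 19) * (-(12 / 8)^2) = -154487963349 / 13721158892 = -11.26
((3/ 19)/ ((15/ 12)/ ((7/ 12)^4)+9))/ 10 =2401/ 3010170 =0.00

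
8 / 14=4 / 7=0.57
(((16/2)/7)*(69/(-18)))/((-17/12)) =368/119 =3.09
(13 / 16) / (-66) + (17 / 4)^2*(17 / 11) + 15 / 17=516745 / 17952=28.78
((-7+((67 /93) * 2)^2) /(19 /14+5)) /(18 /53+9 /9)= -31599554 /54653031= -0.58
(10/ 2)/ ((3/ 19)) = 95/ 3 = 31.67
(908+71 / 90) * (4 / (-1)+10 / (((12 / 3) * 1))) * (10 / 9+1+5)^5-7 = -21955610581841 / 885735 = -24788012.87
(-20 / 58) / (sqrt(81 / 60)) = -0.30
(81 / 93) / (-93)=-9 / 961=-0.01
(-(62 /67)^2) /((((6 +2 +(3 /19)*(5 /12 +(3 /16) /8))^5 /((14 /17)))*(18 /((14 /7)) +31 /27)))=-61810610935159075110912 /30434587582193625396728515625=-0.00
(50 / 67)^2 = 2500 / 4489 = 0.56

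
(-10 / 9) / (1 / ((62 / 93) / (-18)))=10 / 243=0.04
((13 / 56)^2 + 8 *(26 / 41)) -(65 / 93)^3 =494935624469 / 103421005632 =4.79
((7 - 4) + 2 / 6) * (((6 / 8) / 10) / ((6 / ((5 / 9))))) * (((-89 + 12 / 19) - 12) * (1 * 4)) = -9535 / 1026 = -9.29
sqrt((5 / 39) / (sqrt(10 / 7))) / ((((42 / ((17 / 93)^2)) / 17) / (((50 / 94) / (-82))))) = -122825 * 2^(3 / 4) * 35^(1 / 4) * sqrt(39) / 109199713896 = -0.00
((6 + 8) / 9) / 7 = 2 / 9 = 0.22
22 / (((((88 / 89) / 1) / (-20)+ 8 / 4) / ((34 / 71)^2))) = 2829310 / 1093897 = 2.59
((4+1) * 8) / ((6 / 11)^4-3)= -585640 / 42627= -13.74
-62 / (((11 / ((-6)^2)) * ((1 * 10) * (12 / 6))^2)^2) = -2511 / 605000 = -0.00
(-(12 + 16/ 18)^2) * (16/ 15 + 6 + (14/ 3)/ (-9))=-1087.80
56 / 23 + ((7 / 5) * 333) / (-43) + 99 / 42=-418837 / 69230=-6.05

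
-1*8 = -8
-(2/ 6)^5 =-1/ 243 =-0.00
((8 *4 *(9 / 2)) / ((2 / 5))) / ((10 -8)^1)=180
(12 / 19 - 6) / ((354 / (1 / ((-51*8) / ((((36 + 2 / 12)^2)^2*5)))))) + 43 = 12586175717 / 34867584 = 360.97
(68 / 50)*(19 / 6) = 323 / 75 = 4.31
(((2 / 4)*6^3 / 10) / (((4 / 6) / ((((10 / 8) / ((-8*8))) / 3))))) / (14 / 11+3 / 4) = -297 / 5696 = -0.05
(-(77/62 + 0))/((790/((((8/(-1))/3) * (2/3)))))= 308/110205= 0.00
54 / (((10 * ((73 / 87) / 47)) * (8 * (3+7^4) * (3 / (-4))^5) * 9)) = -43616 / 5922855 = -0.01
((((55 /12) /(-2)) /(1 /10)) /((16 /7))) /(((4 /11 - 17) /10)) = 105875 /17568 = 6.03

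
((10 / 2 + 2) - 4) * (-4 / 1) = -12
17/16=1.06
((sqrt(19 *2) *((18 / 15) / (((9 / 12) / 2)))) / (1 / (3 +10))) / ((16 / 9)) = 117 *sqrt(38) / 5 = 144.25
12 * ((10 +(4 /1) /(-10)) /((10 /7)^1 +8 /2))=2016 /95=21.22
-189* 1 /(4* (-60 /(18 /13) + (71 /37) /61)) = 1279719 /1172788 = 1.09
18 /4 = 9 /2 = 4.50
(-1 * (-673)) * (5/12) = 3365/12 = 280.42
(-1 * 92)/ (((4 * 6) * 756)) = -23/ 4536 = -0.01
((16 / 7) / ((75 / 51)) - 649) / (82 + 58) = -113303 / 24500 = -4.62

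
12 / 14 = 6 / 7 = 0.86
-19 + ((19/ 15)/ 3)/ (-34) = -29089/ 1530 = -19.01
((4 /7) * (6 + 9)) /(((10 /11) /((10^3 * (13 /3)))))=286000 /7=40857.14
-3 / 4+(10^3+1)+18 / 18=4005 / 4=1001.25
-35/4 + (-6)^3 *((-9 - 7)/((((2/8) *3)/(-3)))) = -55331/4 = -13832.75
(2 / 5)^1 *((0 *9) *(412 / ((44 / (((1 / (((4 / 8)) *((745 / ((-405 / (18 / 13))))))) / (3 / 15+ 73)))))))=0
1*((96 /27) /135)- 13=-15763 /1215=-12.97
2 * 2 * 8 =32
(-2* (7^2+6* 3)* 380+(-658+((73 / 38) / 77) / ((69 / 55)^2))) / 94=-65319700153 / 119044044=-548.70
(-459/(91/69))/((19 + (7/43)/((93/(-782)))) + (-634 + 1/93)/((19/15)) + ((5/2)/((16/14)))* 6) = 19251154008/25984475881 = 0.74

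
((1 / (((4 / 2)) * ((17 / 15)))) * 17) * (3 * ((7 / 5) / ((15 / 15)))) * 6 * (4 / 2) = 378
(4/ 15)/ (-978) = -2/ 7335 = -0.00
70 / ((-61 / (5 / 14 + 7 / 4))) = -2.42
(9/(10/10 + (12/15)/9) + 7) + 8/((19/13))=19308/931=20.74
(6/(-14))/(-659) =3/4613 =0.00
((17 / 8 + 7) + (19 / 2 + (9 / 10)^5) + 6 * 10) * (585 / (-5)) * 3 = -2780463699 / 100000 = -27804.64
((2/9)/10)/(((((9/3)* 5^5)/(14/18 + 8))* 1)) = 79/3796875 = 0.00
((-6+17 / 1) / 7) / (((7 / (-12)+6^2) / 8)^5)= 0.00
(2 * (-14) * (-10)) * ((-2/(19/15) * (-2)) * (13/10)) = 21840/19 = 1149.47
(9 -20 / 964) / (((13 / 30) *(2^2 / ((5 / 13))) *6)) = 13525 / 40729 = 0.33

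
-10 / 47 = -0.21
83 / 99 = 0.84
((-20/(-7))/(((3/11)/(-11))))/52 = -605/273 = -2.22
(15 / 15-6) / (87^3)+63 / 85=0.74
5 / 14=0.36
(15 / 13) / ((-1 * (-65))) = 3 / 169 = 0.02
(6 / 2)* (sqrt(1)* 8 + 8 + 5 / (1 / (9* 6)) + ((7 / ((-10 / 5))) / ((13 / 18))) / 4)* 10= 222135 / 26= 8543.65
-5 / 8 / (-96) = 5 / 768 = 0.01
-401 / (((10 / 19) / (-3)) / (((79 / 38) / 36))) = 132.00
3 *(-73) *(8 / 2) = -876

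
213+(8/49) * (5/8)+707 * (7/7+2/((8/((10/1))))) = 2687.60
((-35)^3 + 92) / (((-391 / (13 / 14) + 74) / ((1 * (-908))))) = -111926.09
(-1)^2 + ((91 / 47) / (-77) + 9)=5157 / 517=9.97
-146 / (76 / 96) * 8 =-28032 / 19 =-1475.37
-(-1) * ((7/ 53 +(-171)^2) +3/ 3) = 1549833/ 53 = 29242.13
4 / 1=4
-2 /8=-0.25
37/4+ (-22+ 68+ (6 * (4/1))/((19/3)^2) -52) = 5557/1444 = 3.85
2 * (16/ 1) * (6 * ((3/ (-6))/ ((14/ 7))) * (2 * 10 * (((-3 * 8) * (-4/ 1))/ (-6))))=15360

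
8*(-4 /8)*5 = -20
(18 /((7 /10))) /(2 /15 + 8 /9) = 25.16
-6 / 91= -0.07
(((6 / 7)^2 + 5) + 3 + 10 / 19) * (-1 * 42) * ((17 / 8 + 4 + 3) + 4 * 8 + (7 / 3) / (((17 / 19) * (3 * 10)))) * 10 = -51776547 / 323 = -160298.91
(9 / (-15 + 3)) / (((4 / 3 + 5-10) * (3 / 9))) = 0.61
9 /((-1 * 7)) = -9 /7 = -1.29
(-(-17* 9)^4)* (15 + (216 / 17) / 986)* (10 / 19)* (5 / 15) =-795255463890 / 551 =-1443294852.79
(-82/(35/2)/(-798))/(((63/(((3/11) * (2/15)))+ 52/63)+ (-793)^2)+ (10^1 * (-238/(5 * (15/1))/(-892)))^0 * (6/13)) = 6396/686874912325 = 0.00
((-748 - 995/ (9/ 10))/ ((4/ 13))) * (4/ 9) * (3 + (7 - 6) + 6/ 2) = -1518062/ 81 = -18741.51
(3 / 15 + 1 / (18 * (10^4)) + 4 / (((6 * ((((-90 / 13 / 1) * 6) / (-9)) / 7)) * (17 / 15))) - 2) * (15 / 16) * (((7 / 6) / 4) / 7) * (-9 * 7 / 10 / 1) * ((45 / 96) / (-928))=-58337643 / 516947968000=-0.00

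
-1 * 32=-32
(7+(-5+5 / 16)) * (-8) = -37 / 2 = -18.50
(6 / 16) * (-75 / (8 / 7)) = -1575 / 64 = -24.61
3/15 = 1/5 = 0.20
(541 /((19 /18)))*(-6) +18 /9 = -58390 /19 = -3073.16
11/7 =1.57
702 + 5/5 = 703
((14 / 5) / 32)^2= 0.01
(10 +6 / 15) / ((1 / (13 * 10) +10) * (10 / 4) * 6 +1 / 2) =0.07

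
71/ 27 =2.63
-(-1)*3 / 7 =3 / 7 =0.43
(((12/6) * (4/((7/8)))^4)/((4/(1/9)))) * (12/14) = 1048576/50421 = 20.80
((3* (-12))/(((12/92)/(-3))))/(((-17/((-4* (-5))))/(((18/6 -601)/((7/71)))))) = 5908441.01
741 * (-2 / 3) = -494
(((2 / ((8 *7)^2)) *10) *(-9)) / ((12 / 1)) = -15 / 3136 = -0.00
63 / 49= 9 / 7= 1.29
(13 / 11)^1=13 / 11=1.18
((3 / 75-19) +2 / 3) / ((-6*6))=343 / 675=0.51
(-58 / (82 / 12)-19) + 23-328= -13632 / 41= -332.49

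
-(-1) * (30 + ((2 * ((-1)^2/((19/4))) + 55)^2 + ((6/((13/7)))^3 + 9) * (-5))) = 2290427778/793117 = 2887.88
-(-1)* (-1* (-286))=286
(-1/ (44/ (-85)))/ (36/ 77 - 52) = -595/ 15872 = -0.04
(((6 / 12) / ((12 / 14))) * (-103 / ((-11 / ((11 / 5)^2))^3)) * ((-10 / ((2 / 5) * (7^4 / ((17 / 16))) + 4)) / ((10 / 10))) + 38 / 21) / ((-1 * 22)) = -3551471531 / 44566830000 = -0.08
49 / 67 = 0.73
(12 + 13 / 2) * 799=29563 / 2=14781.50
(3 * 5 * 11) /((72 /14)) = 385 /12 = 32.08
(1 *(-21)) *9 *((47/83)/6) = -2961/166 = -17.84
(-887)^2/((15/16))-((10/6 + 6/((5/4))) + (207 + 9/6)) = 8390053/10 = 839005.30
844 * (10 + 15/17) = 156140/17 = 9184.71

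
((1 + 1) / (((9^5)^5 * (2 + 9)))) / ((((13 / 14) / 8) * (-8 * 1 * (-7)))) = 4 / 102659412239934920194145607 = 0.00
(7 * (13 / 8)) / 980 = 0.01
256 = 256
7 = 7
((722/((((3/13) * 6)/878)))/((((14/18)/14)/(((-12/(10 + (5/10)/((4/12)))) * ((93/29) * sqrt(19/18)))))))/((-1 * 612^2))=63867037 * sqrt(38)/5204601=75.65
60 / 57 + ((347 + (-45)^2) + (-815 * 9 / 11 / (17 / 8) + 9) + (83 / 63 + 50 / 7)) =464850068 / 223839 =2076.72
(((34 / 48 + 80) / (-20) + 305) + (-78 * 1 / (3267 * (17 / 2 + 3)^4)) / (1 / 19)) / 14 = 21.50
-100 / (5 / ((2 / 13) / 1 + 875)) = -17503.08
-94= -94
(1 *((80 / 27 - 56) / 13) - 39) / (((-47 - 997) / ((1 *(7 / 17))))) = 0.02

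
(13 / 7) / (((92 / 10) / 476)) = 2210 / 23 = 96.09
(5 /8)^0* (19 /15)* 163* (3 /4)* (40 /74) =3097 /37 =83.70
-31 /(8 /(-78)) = 1209 /4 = 302.25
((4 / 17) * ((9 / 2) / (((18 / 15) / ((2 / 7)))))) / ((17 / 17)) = 30 / 119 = 0.25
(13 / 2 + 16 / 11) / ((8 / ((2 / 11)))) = 175 / 968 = 0.18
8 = 8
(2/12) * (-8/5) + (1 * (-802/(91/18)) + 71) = -119989/1365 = -87.90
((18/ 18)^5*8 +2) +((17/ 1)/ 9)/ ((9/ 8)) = 946/ 81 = 11.68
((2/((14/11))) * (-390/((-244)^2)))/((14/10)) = -10725/1458632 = -0.01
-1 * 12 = -12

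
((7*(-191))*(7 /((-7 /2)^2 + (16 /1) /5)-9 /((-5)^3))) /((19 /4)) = -108462788 /733875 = -147.79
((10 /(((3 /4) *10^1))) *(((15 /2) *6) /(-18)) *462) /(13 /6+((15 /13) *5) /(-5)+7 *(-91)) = 120120 /49607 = 2.42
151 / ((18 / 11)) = 1661 / 18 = 92.28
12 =12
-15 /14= -1.07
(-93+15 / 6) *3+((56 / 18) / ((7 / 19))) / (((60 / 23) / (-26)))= -96029 / 270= -355.66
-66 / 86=-0.77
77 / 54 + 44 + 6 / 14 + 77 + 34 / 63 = 46643 / 378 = 123.39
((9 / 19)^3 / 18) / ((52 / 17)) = 0.00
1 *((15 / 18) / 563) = 5 / 3378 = 0.00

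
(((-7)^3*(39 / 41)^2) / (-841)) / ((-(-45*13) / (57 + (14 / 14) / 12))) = 0.04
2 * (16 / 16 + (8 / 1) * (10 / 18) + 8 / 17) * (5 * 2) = 18100 / 153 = 118.30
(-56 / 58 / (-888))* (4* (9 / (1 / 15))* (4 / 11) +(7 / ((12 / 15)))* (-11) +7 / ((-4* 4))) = 122801 / 1133088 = 0.11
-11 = -11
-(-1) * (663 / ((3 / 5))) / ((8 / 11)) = 12155 / 8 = 1519.38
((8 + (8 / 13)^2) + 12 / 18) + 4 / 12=1585 / 169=9.38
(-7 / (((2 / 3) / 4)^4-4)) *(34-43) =-81648 / 5183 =-15.75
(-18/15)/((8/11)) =-33/20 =-1.65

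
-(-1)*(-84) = -84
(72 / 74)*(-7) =-252 / 37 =-6.81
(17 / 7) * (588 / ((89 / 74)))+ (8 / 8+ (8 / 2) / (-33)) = 3489757 / 2937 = 1188.20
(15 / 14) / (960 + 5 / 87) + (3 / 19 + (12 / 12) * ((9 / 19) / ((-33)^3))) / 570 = 281760569 / 202270374306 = 0.00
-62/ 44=-31/ 22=-1.41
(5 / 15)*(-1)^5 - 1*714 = -2143 / 3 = -714.33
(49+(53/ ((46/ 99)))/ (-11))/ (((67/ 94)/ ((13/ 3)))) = 1085747/ 4623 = 234.86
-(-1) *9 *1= 9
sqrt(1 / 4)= 1 / 2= 0.50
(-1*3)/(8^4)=-3/4096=-0.00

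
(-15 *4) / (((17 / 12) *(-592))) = 45 / 629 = 0.07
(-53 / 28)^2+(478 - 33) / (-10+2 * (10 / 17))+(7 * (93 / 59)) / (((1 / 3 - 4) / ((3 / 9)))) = -47.85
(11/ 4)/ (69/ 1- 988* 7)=-11/ 27388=-0.00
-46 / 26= -1.77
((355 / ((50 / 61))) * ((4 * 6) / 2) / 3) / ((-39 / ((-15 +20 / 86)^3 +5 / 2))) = 443232993833 / 3100773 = 142942.74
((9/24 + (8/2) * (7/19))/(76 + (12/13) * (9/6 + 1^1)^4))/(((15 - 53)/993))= -3627429/8414188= -0.43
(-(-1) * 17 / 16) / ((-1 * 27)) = -17 / 432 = -0.04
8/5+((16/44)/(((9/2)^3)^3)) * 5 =34093054232/21308126895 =1.60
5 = 5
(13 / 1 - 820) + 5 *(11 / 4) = -3173 / 4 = -793.25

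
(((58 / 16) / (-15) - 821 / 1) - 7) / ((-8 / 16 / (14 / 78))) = 695723 / 2340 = 297.32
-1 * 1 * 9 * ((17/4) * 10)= -765/2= -382.50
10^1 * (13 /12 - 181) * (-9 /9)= 10795 /6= 1799.17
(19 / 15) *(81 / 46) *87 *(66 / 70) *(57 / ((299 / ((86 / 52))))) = 3609889173 / 62580700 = 57.68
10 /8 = 5 /4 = 1.25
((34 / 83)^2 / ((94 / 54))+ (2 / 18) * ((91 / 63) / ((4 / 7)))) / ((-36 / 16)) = -39576941 / 236037807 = -0.17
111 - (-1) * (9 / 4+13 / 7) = 3223 / 28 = 115.11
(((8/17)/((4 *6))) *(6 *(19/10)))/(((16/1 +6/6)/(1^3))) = 19/1445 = 0.01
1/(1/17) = 17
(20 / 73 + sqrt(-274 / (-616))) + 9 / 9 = sqrt(10549) / 154 + 93 / 73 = 1.94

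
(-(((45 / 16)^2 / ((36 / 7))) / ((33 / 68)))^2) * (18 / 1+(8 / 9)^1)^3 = -5435390078125 / 80289792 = -67697.15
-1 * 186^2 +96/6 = -34580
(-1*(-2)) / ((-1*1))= -2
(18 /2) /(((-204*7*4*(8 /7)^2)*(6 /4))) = -7 /8704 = -0.00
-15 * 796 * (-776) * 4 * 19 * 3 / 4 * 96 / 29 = 1748292678.62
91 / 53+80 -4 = 4119 / 53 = 77.72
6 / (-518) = -3 / 259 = -0.01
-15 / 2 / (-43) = 15 / 86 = 0.17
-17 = -17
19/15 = 1.27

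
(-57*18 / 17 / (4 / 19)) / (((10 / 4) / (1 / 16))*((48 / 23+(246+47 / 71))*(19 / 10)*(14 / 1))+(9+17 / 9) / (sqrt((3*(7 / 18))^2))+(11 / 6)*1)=-47750553 / 44086693283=-0.00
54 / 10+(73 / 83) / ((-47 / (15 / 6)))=208829 / 39010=5.35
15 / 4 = 3.75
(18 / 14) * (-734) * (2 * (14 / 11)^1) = -26424 / 11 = -2402.18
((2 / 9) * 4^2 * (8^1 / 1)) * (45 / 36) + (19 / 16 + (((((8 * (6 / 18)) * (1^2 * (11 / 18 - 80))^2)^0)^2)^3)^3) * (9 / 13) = 69395 / 1872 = 37.07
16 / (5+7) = 4 / 3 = 1.33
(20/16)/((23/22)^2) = 605/529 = 1.14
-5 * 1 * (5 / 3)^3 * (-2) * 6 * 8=20000 / 9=2222.22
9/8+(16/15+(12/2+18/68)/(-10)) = 3193/2040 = 1.57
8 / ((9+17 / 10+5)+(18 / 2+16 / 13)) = 1040 / 3371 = 0.31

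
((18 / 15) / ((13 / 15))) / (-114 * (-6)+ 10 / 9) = 81 / 40079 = 0.00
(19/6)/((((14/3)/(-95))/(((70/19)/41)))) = -475/82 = -5.79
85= 85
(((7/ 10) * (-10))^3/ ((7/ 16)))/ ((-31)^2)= -784/ 961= -0.82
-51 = -51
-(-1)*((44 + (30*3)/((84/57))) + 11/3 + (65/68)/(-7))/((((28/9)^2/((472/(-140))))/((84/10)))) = -741141657/2332400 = -317.76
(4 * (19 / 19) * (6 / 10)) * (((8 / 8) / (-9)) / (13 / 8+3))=-32 / 555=-0.06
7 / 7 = 1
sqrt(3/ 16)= 0.43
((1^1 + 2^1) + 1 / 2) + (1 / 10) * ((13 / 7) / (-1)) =116 / 35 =3.31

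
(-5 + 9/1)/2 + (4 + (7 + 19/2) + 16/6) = 151/6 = 25.17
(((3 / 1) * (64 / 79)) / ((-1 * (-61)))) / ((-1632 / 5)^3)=-125 / 109097842176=-0.00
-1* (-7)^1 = 7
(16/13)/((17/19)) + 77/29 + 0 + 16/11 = 386707/70499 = 5.49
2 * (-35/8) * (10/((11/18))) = -1575/11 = -143.18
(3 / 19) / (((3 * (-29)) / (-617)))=617 / 551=1.12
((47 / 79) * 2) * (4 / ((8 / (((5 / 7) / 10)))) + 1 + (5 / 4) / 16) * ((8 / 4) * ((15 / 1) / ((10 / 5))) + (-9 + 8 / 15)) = 164171 / 18960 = 8.66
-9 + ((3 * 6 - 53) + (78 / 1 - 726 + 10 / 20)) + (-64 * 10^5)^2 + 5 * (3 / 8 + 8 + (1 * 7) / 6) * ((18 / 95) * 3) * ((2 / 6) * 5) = 3112959999950881 / 76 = 40959999999353.70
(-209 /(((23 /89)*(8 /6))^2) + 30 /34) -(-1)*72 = -242802921 /143888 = -1687.44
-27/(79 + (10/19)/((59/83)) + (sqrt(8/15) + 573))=-166102723305/4015623113066 + 33929307 * sqrt(30)/4015623113066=-0.04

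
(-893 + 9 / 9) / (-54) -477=-12433 / 27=-460.48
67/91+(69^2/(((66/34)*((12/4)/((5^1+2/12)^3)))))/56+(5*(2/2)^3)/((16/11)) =3490055495/1729728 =2017.69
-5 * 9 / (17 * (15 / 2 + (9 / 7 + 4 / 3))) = -378 / 1445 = -0.26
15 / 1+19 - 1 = 33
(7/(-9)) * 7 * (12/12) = -49/9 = -5.44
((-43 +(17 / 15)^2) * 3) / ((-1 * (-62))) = -4693 / 2325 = -2.02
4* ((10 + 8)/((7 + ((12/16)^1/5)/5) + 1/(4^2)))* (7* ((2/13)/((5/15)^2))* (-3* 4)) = -43545600/36881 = -1180.71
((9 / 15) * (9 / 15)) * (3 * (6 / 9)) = 18 / 25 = 0.72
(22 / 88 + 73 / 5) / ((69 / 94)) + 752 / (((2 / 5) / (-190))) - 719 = -82316717 / 230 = -357898.77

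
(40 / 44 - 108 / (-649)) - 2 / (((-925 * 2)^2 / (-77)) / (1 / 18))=21500194973 / 19990822500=1.08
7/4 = 1.75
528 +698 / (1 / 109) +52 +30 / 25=383316 / 5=76663.20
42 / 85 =0.49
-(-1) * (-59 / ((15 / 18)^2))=-2124 / 25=-84.96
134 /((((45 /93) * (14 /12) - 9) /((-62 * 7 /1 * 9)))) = 32451048 /523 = 62047.89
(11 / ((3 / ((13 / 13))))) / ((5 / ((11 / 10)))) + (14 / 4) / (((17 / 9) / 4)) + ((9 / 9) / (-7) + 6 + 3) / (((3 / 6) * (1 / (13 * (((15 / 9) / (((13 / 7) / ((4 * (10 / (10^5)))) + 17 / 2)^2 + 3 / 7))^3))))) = 115055655690656922212611157355637 / 13999709978106367878913972724550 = 8.22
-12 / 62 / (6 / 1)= -1 / 31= -0.03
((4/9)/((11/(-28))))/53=-112/5247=-0.02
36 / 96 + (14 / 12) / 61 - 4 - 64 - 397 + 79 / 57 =-4294975 / 9272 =-463.22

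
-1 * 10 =-10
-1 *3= -3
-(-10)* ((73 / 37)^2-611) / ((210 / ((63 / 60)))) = -83113 / 2738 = -30.36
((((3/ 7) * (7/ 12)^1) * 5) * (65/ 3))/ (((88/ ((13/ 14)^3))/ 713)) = 509099825/ 2897664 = 175.69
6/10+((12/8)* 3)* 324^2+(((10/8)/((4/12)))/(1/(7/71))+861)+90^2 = 683522637/1420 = 481353.97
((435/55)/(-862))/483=-29/1526602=-0.00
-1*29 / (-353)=29 / 353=0.08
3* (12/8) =9/2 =4.50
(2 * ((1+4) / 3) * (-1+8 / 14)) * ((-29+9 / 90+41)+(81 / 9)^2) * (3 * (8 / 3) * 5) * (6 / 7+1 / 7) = -5320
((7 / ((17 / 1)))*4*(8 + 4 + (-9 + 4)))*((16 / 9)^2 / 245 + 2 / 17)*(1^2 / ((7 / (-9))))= -176168 / 91035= -1.94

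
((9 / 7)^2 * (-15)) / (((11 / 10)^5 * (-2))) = 60750000 / 7891499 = 7.70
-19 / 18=-1.06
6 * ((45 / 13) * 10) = 2700 / 13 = 207.69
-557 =-557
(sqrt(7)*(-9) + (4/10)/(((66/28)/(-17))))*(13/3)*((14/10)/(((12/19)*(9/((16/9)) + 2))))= -6916*sqrt(7)/565 - 3292016/839025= -36.31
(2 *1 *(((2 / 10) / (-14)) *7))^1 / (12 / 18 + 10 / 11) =-33 / 260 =-0.13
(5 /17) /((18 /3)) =5 /102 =0.05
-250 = -250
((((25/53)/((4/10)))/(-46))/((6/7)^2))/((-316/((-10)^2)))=153125/13867344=0.01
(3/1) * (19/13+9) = 408/13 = 31.38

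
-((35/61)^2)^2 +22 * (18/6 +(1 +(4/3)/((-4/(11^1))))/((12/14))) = -318114127/124612569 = -2.55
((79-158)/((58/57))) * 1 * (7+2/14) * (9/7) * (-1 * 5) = 5065875/1421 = 3565.01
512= 512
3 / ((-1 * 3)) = -1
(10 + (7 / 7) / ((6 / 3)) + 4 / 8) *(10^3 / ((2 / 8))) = 44000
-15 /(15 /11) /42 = -0.26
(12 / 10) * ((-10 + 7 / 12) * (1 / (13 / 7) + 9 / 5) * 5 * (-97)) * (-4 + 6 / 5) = -11662504 / 325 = -35884.63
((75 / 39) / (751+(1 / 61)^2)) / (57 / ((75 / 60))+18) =465125 / 11552347248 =0.00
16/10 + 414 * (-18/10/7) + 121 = 113/7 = 16.14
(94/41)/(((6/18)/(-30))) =-8460/41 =-206.34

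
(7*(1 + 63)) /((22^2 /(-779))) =-87248 /121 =-721.06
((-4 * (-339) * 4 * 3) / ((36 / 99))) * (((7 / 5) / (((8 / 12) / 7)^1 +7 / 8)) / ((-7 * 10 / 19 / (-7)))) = 499924656 / 4075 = 122680.90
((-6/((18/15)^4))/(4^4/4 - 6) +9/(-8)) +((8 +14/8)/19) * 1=-157513/238032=-0.66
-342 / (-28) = 171 / 14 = 12.21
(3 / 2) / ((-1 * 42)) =-0.04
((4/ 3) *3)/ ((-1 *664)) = -1/ 166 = -0.01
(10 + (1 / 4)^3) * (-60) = -9615 / 16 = -600.94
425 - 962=-537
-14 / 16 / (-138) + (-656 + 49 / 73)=-52813745 / 80592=-655.32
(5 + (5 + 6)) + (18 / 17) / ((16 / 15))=2311 / 136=16.99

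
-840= -840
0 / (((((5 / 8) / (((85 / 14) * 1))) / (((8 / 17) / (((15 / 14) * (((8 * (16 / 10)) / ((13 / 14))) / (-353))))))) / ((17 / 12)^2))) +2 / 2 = 1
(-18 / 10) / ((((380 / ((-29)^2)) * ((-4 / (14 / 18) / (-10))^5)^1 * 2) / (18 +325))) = -606024705125 / 31912704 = -18990.08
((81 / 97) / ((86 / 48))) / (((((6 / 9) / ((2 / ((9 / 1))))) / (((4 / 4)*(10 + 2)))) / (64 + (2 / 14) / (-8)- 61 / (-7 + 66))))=202157532 / 1722623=117.35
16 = 16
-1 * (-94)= 94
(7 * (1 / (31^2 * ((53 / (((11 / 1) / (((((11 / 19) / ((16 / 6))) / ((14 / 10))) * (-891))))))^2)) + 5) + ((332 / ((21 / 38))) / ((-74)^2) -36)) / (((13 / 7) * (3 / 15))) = -4113835524993509849 / 1716286747955107185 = -2.40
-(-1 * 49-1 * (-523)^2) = 273578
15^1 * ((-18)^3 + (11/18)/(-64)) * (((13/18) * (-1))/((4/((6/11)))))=436700875/50688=8615.47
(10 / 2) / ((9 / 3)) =5 / 3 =1.67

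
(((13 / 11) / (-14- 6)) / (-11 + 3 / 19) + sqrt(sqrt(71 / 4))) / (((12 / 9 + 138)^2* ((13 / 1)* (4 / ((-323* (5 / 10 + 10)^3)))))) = -1416933* sqrt(2)* 71^(1 / 4) / 7651072- 1416933 / 701916160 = -0.76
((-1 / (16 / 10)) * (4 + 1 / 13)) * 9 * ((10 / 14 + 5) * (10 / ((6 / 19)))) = -4149.73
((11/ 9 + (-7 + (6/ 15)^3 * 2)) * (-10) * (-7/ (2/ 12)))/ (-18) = 88984/ 675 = 131.83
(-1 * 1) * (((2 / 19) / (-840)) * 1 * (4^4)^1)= 64 / 1995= 0.03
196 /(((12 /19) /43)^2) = 32706961 /36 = 908526.69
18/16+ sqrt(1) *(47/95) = 1231/760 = 1.62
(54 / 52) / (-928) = -27 / 24128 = -0.00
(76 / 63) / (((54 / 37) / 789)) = 369778 / 567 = 652.17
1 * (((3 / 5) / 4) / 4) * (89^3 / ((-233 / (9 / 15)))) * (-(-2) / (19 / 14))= -44413047 / 442700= -100.32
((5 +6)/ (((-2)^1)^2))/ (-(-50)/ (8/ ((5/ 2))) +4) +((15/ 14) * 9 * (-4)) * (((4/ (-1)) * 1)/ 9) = 18994/ 1099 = 17.28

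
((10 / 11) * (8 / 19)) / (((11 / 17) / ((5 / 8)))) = 850 / 2299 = 0.37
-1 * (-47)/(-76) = -47/76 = -0.62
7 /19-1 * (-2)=45 /19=2.37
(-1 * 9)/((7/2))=-18/7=-2.57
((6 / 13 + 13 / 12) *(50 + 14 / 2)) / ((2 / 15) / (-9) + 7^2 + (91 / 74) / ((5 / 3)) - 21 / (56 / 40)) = 1203795 / 474682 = 2.54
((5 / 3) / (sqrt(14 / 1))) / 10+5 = sqrt(14) / 84+5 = 5.04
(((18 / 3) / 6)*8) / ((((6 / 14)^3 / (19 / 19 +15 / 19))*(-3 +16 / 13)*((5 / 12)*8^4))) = -75803 / 1258560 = -0.06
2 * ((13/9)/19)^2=338/29241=0.01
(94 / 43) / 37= 0.06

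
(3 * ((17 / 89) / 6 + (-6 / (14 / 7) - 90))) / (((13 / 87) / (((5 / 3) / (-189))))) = 7198525 / 437346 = 16.46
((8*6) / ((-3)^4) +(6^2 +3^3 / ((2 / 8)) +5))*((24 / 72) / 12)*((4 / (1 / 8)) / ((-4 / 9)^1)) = -8078 / 27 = -299.19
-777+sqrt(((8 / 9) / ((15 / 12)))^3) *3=-777+128 *sqrt(10) / 225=-775.20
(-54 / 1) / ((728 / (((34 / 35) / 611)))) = -459 / 3892070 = -0.00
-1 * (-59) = 59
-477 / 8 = -59.62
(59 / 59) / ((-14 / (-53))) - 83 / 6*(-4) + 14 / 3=893 / 14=63.79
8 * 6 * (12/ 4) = 144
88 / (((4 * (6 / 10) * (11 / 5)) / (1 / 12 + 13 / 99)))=2125 / 594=3.58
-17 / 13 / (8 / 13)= -17 / 8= -2.12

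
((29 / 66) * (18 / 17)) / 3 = 29 / 187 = 0.16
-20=-20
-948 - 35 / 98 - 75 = -14327 / 14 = -1023.36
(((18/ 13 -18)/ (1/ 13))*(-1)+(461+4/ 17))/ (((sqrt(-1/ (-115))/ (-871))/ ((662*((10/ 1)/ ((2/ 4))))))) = -132768376520*sqrt(115)/ 17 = -83751895241.31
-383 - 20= -403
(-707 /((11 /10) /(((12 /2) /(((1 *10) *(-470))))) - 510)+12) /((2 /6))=154503 /4115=37.55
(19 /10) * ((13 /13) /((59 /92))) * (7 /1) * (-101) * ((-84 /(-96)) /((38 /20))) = -113827 /118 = -964.64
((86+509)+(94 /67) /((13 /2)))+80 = 588113 /871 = 675.22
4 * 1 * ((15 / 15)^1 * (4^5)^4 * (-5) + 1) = -21990232555516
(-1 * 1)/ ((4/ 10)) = -5/ 2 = -2.50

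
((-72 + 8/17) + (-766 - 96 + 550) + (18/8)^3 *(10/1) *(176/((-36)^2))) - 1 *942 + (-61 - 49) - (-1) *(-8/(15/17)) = -11661679/8160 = -1429.13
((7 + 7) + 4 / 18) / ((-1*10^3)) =-16 / 1125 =-0.01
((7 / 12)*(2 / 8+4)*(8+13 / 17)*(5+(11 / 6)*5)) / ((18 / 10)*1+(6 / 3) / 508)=56295925 / 329904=170.64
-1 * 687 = -687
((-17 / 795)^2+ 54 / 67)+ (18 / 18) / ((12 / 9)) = 263631877 / 169382700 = 1.56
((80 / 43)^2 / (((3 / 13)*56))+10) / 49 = 398690 / 1902621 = 0.21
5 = 5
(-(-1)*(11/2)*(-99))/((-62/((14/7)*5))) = 5445/62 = 87.82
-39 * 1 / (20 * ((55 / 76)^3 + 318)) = -4280016 / 698803715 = -0.01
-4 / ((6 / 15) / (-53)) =530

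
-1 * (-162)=162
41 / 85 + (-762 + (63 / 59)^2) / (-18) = 42.75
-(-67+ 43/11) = 694/11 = 63.09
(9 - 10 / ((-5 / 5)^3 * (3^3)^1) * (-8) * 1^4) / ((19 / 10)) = 1630 / 513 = 3.18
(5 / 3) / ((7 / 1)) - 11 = -226 / 21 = -10.76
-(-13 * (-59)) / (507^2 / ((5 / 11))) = -295 / 217503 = -0.00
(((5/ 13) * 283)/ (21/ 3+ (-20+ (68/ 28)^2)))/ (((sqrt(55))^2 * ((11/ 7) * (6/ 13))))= -0.38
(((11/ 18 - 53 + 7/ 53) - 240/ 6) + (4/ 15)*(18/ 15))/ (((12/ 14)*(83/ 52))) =-199535063/ 2969325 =-67.20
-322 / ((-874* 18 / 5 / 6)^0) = -322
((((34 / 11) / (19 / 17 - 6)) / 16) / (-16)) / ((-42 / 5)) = -1445 / 4908288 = -0.00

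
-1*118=-118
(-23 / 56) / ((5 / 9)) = -207 / 280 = -0.74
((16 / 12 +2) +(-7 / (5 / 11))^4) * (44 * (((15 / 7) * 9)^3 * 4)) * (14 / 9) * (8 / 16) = 13531629217392 / 245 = 55231139662.82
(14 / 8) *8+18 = 32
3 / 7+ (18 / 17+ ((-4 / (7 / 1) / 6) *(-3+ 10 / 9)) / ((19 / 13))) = 14045 / 8721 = 1.61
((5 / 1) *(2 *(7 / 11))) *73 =5110 / 11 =464.55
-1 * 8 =-8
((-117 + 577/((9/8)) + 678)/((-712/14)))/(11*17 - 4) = -67655/586332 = -0.12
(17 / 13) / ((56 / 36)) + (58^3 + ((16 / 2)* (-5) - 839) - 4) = 35349831 / 182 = 194229.84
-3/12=-1/4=-0.25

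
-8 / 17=-0.47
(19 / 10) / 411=19 / 4110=0.00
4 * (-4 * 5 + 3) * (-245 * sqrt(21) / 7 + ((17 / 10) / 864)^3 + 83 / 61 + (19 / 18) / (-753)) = -228188791063366031 / 2468793655296000 + 2380 * sqrt(21) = 10814.10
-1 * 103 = -103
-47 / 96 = -0.49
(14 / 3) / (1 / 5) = 70 / 3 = 23.33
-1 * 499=-499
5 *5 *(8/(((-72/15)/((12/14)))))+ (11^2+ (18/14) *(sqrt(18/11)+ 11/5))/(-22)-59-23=-4317/35-27 *sqrt(22)/1694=-123.42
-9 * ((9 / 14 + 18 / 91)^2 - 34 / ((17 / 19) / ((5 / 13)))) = 4146399 / 33124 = 125.18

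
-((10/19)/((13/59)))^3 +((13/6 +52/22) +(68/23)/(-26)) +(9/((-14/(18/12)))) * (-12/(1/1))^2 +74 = -11860434739427/160125563598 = -74.07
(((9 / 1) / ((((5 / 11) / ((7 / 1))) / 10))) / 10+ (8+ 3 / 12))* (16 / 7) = 11748 / 35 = 335.66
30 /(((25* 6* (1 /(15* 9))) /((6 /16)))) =81 /8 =10.12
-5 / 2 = -2.50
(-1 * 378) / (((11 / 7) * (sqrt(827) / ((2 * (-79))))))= 418068 * sqrt(827) / 9097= 1321.60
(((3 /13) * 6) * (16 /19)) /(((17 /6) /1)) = 1728 /4199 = 0.41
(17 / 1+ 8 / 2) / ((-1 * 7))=-3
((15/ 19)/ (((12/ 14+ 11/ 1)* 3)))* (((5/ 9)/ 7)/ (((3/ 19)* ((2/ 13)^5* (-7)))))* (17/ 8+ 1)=-232058125/ 4015872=-57.79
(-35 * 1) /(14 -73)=35 /59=0.59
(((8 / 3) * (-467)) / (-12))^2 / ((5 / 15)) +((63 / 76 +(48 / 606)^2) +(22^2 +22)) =686925974197 / 20932452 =32816.32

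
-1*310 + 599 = 289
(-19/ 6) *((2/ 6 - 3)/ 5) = 76/ 45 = 1.69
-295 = -295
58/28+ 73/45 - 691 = -433003/630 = -687.31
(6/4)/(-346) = -3/692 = -0.00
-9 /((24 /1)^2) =-1 /64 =-0.02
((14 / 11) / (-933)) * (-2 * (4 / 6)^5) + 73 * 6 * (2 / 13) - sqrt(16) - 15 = 1568680409 / 32420817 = 48.38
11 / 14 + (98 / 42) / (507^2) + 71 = 775002833 / 10796058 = 71.79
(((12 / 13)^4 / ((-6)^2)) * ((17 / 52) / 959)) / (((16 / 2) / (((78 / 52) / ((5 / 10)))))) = 918 / 356069987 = 0.00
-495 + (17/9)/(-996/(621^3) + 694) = -27423054365139/55400414446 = -495.00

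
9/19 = 0.47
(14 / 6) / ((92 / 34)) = 119 / 138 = 0.86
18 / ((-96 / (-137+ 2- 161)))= 111 / 2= 55.50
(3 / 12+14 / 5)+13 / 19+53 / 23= 52777 / 8740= 6.04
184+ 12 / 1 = 196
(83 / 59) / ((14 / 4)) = 166 / 413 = 0.40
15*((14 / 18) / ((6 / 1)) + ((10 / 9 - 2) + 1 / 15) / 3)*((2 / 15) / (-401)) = 13 / 18045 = 0.00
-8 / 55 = -0.15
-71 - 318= -389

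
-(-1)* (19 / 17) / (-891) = -19 / 15147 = -0.00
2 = 2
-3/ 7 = -0.43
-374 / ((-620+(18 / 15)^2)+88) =4675 / 6632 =0.70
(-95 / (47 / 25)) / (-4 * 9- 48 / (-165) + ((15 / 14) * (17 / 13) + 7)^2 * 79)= -0.01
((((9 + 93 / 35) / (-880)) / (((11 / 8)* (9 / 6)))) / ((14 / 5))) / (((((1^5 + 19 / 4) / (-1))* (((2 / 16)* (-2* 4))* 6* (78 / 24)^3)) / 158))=-1375232 / 4493974485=-0.00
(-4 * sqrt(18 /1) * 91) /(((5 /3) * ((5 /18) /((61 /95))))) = -3597048 * sqrt(2) /2375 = -2141.89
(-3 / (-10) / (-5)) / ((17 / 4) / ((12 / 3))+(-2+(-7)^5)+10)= 0.00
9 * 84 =756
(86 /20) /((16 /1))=43 /160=0.27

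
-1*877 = -877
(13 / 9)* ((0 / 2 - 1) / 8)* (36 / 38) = -13 / 76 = -0.17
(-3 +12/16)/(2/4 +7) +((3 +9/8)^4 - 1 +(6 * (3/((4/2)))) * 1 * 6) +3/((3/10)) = 7213701/20480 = 352.23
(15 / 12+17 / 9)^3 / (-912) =-1442897 / 42550272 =-0.03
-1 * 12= -12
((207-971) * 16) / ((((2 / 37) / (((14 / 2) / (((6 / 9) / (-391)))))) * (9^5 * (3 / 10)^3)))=309478064000 / 531441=582337.58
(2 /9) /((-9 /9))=-2 /9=-0.22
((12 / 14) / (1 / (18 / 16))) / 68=27 / 1904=0.01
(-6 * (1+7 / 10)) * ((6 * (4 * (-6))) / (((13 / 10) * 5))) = 14688 / 65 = 225.97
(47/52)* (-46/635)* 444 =-239982/8255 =-29.07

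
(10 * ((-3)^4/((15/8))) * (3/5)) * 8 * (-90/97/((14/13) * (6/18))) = -3639168/679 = -5359.60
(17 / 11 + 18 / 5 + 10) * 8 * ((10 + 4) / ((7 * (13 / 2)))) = 26656 / 715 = 37.28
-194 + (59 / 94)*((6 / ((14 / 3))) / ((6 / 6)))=-127121 / 658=-193.19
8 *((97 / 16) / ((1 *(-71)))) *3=-291 / 142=-2.05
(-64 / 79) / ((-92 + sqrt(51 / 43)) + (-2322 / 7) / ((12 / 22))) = 196 * sqrt(2193) / 5099691661 + 5900804 / 5099691661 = 0.00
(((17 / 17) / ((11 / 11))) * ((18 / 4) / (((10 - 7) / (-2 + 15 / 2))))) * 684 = 5643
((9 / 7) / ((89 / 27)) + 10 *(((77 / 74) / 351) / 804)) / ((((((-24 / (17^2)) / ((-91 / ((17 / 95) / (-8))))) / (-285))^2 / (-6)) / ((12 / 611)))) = -8960363212557.94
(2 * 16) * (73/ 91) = 2336/ 91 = 25.67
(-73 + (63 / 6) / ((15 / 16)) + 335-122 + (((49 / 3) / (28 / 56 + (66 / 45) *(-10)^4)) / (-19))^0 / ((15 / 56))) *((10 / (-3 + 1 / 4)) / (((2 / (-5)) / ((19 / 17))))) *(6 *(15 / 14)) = 1892400 / 187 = 10119.79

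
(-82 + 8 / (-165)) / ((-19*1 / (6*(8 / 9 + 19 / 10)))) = 3398038 / 47025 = 72.26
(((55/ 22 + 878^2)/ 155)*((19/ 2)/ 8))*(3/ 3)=29293687/ 4960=5905.99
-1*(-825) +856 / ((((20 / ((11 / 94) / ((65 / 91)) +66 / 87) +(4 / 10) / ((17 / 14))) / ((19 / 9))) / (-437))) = -206139475465 / 5880761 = -35053.20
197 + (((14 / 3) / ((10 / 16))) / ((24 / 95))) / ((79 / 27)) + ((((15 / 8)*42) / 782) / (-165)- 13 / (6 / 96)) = -0.90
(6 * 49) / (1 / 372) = 109368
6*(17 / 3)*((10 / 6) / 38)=1.49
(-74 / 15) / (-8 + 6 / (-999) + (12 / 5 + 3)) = 8214 / 4339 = 1.89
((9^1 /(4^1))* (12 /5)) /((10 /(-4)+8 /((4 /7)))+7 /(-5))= 54 /101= 0.53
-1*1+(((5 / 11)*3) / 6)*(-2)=-16 / 11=-1.45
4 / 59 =0.07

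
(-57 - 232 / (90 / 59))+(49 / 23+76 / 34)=-3602104 / 17595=-204.72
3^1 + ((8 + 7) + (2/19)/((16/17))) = 2753/152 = 18.11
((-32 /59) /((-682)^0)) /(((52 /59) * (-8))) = 1 /13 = 0.08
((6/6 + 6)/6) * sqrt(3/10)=7 * sqrt(30)/60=0.64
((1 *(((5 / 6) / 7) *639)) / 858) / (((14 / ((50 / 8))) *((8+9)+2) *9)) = 8875 / 38342304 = 0.00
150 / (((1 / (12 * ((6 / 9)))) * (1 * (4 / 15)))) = 4500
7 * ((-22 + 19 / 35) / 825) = -0.18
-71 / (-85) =0.84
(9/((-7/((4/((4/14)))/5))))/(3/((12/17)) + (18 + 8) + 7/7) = -72/625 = -0.12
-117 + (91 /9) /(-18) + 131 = 2177 /162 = 13.44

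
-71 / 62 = -1.15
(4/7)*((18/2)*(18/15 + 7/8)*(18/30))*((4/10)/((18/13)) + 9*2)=204927/1750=117.10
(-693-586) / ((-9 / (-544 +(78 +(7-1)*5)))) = -557644 / 9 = -61960.44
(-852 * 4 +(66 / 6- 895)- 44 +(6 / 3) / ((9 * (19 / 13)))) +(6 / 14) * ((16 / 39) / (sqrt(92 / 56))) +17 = -738523 / 171 +16 * sqrt(322) / 2093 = -4318.71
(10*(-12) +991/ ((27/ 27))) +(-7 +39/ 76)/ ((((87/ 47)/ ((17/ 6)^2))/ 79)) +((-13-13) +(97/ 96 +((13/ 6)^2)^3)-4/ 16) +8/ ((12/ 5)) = -1269.91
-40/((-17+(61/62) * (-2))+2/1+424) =-620/6309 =-0.10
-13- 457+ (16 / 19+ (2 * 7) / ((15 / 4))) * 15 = -7626 / 19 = -401.37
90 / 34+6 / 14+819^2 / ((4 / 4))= 79820925 / 119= 670764.08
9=9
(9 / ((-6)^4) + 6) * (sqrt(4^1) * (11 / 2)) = 9515 / 144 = 66.08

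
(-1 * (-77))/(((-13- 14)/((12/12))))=-77/27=-2.85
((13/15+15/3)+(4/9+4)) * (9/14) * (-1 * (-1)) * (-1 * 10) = -464/7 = -66.29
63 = 63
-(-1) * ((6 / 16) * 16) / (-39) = -2 / 13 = -0.15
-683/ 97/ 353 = -683/ 34241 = -0.02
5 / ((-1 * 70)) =-1 / 14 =-0.07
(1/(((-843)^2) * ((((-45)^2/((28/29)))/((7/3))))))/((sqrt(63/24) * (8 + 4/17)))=34 * sqrt(42)/1877978813625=0.00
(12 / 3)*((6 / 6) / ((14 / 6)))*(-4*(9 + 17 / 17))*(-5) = 2400 / 7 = 342.86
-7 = -7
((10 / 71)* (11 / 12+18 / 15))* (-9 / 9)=-127 / 426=-0.30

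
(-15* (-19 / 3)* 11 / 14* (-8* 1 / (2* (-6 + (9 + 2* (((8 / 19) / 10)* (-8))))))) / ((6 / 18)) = -595650 / 1547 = -385.04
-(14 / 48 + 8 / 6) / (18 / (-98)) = 637 / 72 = 8.85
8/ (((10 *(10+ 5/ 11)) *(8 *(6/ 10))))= 11/ 690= 0.02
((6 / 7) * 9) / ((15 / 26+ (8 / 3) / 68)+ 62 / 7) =0.81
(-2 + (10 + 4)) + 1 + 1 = 14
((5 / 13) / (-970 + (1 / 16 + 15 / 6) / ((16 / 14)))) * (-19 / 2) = 6080 / 1610349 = 0.00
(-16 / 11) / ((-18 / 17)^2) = -1156 / 891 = -1.30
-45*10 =-450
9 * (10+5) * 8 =1080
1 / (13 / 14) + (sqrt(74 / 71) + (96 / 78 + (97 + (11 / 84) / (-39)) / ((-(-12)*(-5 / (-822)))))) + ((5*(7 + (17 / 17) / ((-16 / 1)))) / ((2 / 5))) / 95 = sqrt(5254) / 71 + 3316545857 / 2489760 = 1333.10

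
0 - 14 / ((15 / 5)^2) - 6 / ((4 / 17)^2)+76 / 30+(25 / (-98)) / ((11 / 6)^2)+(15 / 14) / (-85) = -3900171139 / 36285480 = -107.49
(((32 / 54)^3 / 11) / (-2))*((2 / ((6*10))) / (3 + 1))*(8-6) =-512 / 3247695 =-0.00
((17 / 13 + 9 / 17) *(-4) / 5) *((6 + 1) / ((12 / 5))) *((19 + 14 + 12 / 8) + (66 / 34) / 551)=-147.90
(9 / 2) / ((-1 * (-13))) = 9 / 26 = 0.35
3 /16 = 0.19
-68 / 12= -17 / 3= -5.67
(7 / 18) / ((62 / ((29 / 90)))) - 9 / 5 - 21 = -2289829 / 100440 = -22.80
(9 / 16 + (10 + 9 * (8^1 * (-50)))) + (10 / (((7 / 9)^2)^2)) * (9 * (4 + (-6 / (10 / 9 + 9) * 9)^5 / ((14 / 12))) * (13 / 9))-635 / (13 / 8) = -1325525.68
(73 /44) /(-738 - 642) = -73 /60720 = -0.00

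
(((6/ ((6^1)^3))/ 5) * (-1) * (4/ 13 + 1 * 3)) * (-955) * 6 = 8213/ 78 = 105.29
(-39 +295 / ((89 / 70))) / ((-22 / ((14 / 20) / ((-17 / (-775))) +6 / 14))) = -132226763 / 466004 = -283.75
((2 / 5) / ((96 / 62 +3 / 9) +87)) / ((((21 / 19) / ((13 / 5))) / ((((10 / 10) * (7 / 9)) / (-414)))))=-7657 / 384988950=-0.00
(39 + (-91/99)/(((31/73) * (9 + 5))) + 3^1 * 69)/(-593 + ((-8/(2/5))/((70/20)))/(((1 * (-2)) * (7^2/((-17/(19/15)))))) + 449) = -9834146483/5791497624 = -1.70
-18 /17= -1.06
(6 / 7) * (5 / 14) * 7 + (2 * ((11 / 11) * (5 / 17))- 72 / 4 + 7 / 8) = -13703 / 952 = -14.39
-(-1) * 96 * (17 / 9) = 544 / 3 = 181.33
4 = 4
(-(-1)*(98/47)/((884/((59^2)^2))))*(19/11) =11281263091/228514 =49367.93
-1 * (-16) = 16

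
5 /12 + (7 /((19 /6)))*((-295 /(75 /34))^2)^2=906800481374951 /1282500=707056905.56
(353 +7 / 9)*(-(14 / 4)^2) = -39004 / 9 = -4333.78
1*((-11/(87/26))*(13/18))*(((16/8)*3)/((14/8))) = -14872/1827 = -8.14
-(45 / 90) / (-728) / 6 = 0.00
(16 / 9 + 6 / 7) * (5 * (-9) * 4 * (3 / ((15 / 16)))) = -10624 / 7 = -1517.71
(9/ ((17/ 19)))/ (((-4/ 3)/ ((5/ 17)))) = -2565/ 1156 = -2.22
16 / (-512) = -1 / 32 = -0.03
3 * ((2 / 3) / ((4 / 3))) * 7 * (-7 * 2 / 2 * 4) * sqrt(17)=-294 * sqrt(17)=-1212.19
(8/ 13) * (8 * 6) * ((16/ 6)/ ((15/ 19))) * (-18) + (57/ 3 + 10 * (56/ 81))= -9319181/ 5265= -1770.02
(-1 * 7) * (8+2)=-70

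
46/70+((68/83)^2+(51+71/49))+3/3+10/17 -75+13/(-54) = -30794684503/1549404990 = -19.88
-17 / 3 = -5.67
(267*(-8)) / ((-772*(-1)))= -534 / 193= -2.77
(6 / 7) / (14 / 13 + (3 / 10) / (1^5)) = 780 / 1253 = 0.62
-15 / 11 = -1.36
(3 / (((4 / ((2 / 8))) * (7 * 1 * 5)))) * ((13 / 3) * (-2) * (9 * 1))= -117 / 280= -0.42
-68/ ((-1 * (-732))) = -17/ 183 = -0.09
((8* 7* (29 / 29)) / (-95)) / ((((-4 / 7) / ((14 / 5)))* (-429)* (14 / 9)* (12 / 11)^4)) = -65219 / 21340800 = -0.00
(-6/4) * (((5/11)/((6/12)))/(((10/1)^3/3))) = -9/2200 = -0.00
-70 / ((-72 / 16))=15.56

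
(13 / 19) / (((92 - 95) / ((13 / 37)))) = -169 / 2109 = -0.08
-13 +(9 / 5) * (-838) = -7607 / 5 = -1521.40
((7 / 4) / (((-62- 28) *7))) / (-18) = 1 / 6480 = 0.00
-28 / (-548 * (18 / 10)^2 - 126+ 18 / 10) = 700 / 47493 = 0.01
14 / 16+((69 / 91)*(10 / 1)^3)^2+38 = 38090575391 / 66248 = 574969.44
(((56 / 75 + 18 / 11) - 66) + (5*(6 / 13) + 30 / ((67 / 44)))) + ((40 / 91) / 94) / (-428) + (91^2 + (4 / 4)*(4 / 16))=833719815894157 / 101183982900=8239.64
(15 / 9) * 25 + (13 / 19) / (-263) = 624586 / 14991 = 41.66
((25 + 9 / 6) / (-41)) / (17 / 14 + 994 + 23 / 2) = -371 / 577854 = -0.00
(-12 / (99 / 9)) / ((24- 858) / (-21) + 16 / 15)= -630 / 23551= -0.03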